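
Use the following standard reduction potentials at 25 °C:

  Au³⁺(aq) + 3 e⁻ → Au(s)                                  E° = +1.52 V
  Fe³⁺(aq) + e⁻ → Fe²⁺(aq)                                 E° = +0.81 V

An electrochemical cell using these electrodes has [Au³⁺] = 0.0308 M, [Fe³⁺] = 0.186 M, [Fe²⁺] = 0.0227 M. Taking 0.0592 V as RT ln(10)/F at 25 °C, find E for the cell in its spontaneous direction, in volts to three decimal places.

+0.626 V

Au³⁺/Au is the cathode (higher E°), Fe³⁺/Fe²⁺ the anode: E°cell = +1.52 − (+0.81) = +0.71 V, n = 3.
Overall: Au³⁺(aq) + 3 Fe²⁺(aq) → Au(s) + 3 Fe³⁺(aq)
Q = [Fe³⁺]^3 / ([Au³⁺]·[Fe²⁺]^3); log Q = 4.252.
E = E° − (0.0592/n) log Q = +0.71 − (0.0592/3)(4.252) = +0.626 V.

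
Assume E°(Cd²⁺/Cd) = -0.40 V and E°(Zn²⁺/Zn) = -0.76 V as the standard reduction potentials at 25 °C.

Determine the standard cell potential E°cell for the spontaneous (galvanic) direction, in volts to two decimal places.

+0.36 V

The Cd²⁺/Cd couple has the higher reduction potential, so it is the cathode; Zn²⁺/Zn is oxidised at the anode.
E°cell = E°(cathode) − E°(anode) = (-0.40) − (-0.76) = +0.36 V.
Since E°cell > 0, the reaction is spontaneous under standard conditions.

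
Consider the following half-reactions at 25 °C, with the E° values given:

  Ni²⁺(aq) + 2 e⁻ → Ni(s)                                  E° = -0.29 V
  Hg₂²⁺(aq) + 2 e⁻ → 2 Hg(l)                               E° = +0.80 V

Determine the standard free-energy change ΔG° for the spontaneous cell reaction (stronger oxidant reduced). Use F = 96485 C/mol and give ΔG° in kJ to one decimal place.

Hg₂²⁺/Hg (E° = +0.80 V) is the cathode; Ni²⁺/Ni (E° = -0.29 V) is the anode, so E°cell = +1.09 V.
Balancing electrons gives n = 2 (lcm of 2 and 2).
ΔG° = −nFE° = −(2)(96485)(+1.09) = -210,337 J = -210.3 kJ.

-210.3 kJ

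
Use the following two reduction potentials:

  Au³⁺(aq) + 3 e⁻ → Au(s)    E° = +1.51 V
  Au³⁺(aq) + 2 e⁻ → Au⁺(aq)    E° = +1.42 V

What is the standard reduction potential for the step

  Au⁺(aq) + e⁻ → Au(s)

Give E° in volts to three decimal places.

+1.690 V

Sequential free energies add, so n₃E°₃ = n₁E°₁ + n₂E°₂.
With n₃ = 3, and the known step contributing 2×(+1.42) V, the unknown satisfies 1·E° = 3×(+1.51) − 2×(+1.42) = +1.690.
E° = +1.690 / 1 = +1.690 V.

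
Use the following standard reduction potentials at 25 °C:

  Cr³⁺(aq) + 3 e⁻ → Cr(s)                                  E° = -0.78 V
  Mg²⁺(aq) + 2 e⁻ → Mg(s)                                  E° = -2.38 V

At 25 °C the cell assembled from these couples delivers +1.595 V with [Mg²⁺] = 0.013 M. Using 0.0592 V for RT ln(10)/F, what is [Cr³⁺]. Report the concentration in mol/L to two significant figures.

Cr³⁺/Cr is the cathode, Mg²⁺/Mg the anode: E°cell = +1.60 V, n = 6.
Overall reaction: 2 Cr³⁺(aq) + 3 Mg(s) → 2 Cr(s) + 3 Mg²⁺(aq); Q = [Mg²⁺]^3/[Cr³⁺]^2.
From E = E° − (0.0592/n) log Q: log Q = (E° − E)·n/0.0592 = (+1.60 − (+1.595))·6/0.0592 = 0.5068.
So 2·log[Cr³⁺] = 3·log(0.013) − log Q = -5.6582 − (0.5068) = -6.1650; log[Cr³⁺] = -6.1650 / 2 = -3.0825; [Cr³⁺] = 10^(-3.0825) ≈ 0.00083 M.

0.00083 M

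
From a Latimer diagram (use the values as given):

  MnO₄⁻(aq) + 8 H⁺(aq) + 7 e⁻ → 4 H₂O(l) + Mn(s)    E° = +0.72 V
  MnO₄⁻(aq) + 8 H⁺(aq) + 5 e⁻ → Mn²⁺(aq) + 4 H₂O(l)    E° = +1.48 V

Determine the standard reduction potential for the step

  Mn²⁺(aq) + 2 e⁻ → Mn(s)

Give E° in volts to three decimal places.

Sequential free energies add, so n₃E°₃ = n₁E°₁ + n₂E°₂.
With n₃ = 7, and the known step contributing 5×(+1.48) V, the unknown satisfies 2·E° = 7×(+0.72) − 5×(+1.48) = -2.360.
E° = -2.360 / 2 = -1.180 V.

-1.180 V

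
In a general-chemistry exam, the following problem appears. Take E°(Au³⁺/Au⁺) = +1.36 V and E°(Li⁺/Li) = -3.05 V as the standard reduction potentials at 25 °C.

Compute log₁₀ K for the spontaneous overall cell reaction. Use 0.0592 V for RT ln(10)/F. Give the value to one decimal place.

Cathode: Au³⁺/Au⁺; anode: Li⁺/Li. E°cell = +4.41 V, n = 2.
log K = nE°cell / 0.0592 = (2)(+4.41) / 0.0592 = 149.0.

149.0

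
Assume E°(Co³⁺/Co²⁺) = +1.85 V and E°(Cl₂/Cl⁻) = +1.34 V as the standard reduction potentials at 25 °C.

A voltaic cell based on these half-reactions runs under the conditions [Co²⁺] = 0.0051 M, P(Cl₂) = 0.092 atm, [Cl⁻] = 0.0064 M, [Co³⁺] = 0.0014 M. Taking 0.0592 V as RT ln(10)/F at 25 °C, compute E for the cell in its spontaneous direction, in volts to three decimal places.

Co³⁺/Co²⁺ is the cathode (higher E°), Cl₂/Cl⁻ the anode: E°cell = +1.85 − (+1.34) = +0.51 V, n = 2.
Overall: 2 Co³⁺(aq) + 2 Cl⁻(aq) → 2 Co²⁺(aq) + Cl₂(g)
Q = [Co²⁺]^2·P(Cl₂) / ([Co³⁺]^2·[Cl⁻]^2); log Q = 4.474.
E = E° − (0.0592/n) log Q = +0.51 − (0.0592/2)(4.474) = +0.378 V.

+0.378 V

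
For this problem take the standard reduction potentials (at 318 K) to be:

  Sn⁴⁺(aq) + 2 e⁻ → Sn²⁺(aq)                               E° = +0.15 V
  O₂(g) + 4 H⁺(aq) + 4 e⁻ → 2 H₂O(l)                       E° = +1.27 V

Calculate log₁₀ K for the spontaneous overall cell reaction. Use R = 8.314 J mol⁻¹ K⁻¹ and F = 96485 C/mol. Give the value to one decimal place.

Cathode: O₂/H₂O; anode: Sn⁴⁺/Sn²⁺. E°cell = (+1.27) − (+0.15) = +1.12 V, with n = 4.
ΔG° = −nFE° = −RT ln K, so ln K = nFE°/(RT) = (4)(96485)(+1.12) / ((8.314)(318)) = 163.494.
log₁₀ K = 163.494 / ln 10 = 71.0.

71.0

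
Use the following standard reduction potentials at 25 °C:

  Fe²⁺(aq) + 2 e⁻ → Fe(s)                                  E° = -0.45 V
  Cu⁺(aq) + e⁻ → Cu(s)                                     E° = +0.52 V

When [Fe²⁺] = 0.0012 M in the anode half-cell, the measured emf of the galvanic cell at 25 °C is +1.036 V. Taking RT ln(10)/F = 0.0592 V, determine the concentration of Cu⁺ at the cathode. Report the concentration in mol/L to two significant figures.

0.45 M

Cu⁺/Cu is the cathode, Fe²⁺/Fe the anode: E°cell = +0.97 V, n = 2.
Overall reaction: 2 Cu⁺(aq) + Fe(s) → 2 Cu(s) + Fe²⁺(aq); Q = [Fe²⁺]^1/[Cu⁺]^2.
From E = E° − (0.0592/n) log Q: log Q = (E° − E)·n/0.0592 = (+0.97 − (+1.036))·2/0.0592 = -2.2297.
So 2·log[Cu⁺] = 1·log(0.0012) − log Q = -2.9208 − (-2.2297) = -0.6911; log[Cu⁺] = -0.6911 / 2 = -0.3456; [Cu⁺] = 10^(-0.3456) ≈ 0.45 M.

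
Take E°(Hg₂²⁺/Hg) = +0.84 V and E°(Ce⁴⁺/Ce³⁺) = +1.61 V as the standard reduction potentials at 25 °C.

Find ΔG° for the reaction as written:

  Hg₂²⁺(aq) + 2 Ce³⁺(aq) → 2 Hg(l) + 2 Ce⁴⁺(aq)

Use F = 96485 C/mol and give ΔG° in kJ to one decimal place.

As written, Hg₂²⁺/Hg is reduced (cathode) and Ce⁴⁺/Ce³⁺ is oxidised (anode), so E°cell = (+0.84) − (+1.61) = -0.77 V.
Balancing electrons gives n = 2.
ΔG° = −nFE° = −(2)(96485)(-0.77) = 148,587 J = +148.6 kJ.

+148.6 kJ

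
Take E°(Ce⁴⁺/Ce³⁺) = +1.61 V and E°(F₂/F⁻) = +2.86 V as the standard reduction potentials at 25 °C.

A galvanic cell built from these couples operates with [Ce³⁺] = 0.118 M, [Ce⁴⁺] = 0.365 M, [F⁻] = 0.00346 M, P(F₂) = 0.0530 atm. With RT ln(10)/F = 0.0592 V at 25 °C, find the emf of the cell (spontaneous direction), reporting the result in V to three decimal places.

+1.329 V

F₂/F⁻ is the cathode (higher E°), Ce⁴⁺/Ce³⁺ the anode: E°cell = +2.86 − (+1.61) = +1.25 V, n = 2.
Overall: F₂(g) + 2 Ce³⁺(aq) → 2 F⁻(aq) + 2 Ce⁴⁺(aq)
Q = [F⁻]^2·[Ce⁴⁺]^2 / (P(F₂)·[Ce³⁺]^2); log Q = -2.665.
E = E° − (0.0592/n) log Q = +1.25 − (0.0592/2)(-2.665) = +1.329 V.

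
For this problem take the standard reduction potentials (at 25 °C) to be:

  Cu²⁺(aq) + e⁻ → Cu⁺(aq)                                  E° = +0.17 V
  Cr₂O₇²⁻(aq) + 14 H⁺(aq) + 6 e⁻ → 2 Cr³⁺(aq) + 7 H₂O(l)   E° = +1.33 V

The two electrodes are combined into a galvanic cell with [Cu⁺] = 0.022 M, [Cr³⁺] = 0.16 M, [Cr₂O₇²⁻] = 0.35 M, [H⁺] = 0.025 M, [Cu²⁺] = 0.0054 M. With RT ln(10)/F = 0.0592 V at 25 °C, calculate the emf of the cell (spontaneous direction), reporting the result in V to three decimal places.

Cr₂O₇²⁻/Cr³⁺ is the cathode (higher E°), Cu²⁺/Cu⁺ the anode: E°cell = +1.33 − (+0.17) = +1.16 V, n = 6.
Overall: Cr₂O₇²⁻(aq) + 14 H⁺(aq) + 6 Cu⁺(aq) → 2 Cr³⁺(aq) + 7 H₂O(l) + 6 Cu²⁺(aq)
Q = [Cr³⁺]^2·[Cu²⁺]^6 / ([Cr₂O₇²⁻]·[H⁺]^14·[Cu⁺]^6); log Q = 17.633.
E = E° − (0.0592/n) log Q = +1.16 − (0.0592/6)(17.633) = +0.986 V.

+0.986 V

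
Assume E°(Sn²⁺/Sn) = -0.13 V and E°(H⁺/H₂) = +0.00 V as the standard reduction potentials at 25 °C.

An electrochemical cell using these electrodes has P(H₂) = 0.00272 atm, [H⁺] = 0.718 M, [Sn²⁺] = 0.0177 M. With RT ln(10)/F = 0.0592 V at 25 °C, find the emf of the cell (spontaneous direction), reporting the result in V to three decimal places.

H⁺/H₂ is the cathode (higher E°), Sn²⁺/Sn the anode: E°cell = +0.00 − (-0.13) = +0.13 V, n = 2.
Overall: 2 H⁺(aq) + Sn(s) → H₂(g) + Sn²⁺(aq)
Q = P(H₂)·[Sn²⁺] / ([H⁺]^2); log Q = -4.030.
E = E° − (0.0592/n) log Q = +0.13 − (0.0592/2)(-4.030) = +0.249 V.

+0.249 V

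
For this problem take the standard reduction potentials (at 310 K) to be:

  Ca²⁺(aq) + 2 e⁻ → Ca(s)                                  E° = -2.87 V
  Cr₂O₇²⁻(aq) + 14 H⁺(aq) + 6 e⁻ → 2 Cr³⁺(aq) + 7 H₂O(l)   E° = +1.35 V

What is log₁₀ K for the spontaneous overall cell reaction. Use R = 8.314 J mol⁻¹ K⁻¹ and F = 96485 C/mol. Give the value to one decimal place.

411.7

Cathode: Cr₂O₇²⁻/Cr³⁺; anode: Ca²⁺/Ca. E°cell = (+1.35) − (-2.87) = +4.22 V, with n = 6.
ΔG° = −nFE° = −RT ln K, so ln K = nFE°/(RT) = (6)(96485)(+4.22) / ((8.314)(310)) = 947.877.
log₁₀ K = 947.877 / ln 10 = 411.7.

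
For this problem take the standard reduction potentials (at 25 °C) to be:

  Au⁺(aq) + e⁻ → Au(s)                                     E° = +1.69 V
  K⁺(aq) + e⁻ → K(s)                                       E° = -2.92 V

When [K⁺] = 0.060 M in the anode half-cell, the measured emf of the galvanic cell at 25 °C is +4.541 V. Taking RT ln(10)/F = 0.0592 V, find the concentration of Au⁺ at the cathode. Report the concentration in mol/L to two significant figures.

0.0041 M

Au⁺/Au is the cathode, K⁺/K the anode: E°cell = +4.61 V, n = 1.
Overall reaction: Au⁺(aq) + K(s) → Au(s) + K⁺(aq); Q = [K⁺]^1/[Au⁺]^1.
From E = E° − (0.0592/n) log Q: log Q = (E° − E)·n/0.0592 = (+4.61 − (+4.541))·1/0.0592 = 1.1655.
So 1·log[Au⁺] = 1·log(0.06) − log Q = -1.2218 − (1.1655) = -2.3873; [Au⁺] = 10^(-2.3873) ≈ 0.0041 M.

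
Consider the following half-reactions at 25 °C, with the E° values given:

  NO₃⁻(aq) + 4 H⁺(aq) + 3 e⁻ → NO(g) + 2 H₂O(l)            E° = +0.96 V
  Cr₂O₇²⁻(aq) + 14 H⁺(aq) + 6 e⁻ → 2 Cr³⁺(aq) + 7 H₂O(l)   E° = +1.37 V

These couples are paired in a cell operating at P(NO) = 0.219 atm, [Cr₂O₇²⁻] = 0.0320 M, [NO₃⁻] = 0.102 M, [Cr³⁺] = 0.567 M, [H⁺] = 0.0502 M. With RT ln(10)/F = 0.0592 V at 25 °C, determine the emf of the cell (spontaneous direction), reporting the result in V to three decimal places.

Cr₂O₇²⁻/Cr³⁺ is the cathode (higher E°), NO₃⁻/NO the anode: E°cell = +1.37 − (+0.96) = +0.41 V, n = 6.
Overall: Cr₂O₇²⁻(aq) + 6 H⁺(aq) + 2 NO(g) → 2 Cr³⁺(aq) + 3 H₂O(l) + 2 NO₃⁻(aq)
Q = [Cr³⁺]^2·[NO₃⁻]^2 / ([Cr₂O₇²⁻]·[H⁺]^6·P(NO)^2); log Q = 8.134.
E = E° − (0.0592/n) log Q = +0.41 − (0.0592/6)(8.134) = +0.330 V.

+0.330 V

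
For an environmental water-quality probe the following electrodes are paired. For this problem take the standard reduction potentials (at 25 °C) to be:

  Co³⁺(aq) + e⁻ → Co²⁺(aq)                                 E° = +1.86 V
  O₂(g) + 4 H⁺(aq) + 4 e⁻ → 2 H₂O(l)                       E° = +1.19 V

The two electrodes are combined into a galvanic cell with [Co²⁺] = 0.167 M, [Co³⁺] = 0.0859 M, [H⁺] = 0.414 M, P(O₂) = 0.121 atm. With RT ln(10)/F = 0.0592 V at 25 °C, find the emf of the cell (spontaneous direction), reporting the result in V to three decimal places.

Co³⁺/Co²⁺ is the cathode (higher E°), O₂/H₂O the anode: E°cell = +1.86 − (+1.19) = +0.67 V, n = 4.
Overall: 4 Co³⁺(aq) + 2 H₂O(l) → 4 Co²⁺(aq) + O₂(g) + 4 H⁺(aq)
Q = [Co²⁺]^4·P(O₂)·[H⁺]^4 / ([Co³⁺]^4); log Q = -1.294.
E = E° − (0.0592/n) log Q = +0.67 − (0.0592/4)(-1.294) = +0.689 V.

+0.689 V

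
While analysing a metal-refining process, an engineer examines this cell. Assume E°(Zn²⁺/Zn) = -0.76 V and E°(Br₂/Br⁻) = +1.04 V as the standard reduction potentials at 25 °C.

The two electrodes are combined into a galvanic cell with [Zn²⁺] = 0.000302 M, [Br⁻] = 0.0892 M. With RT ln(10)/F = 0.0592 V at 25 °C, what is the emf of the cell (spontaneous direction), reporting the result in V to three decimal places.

Br₂/Br⁻ is the cathode (higher E°), Zn²⁺/Zn the anode: E°cell = +1.04 − (-0.76) = +1.80 V, n = 2.
Overall: Br₂(l) + Zn(s) → 2 Br⁻(aq) + Zn²⁺(aq)
Q = [Br⁻]^2·[Zn²⁺]; log Q = -5.619.
E = E° − (0.0592/n) log Q = +1.80 − (0.0592/2)(-5.619) = +1.966 V.

+1.966 V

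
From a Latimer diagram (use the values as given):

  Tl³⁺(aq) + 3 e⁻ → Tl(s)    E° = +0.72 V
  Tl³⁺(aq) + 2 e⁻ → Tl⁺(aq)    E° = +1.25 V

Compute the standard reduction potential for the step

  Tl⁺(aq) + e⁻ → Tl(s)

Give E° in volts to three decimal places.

Sequential free energies add, so n₃E°₃ = n₁E°₁ + n₂E°₂.
With n₃ = 3, and the known step contributing 2×(+1.25) V, the unknown satisfies 1·E° = 3×(+0.72) − 2×(+1.25) = -0.340.
E° = -0.340 / 1 = -0.340 V.

-0.340 V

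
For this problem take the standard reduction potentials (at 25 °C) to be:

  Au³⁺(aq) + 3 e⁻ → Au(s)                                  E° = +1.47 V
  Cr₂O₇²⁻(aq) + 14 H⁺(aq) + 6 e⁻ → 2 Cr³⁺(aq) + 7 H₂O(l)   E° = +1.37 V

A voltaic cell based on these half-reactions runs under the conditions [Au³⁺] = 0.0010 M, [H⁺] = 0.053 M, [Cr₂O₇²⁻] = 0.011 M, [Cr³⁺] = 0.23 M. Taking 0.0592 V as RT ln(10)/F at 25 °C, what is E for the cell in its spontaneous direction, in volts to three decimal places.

+0.224 V

Au³⁺/Au is the cathode (higher E°), Cr₂O₇²⁻/Cr³⁺ the anode: E°cell = +1.47 − (+1.37) = +0.10 V, n = 6.
Overall: 2 Au³⁺(aq) + 2 Cr³⁺(aq) + 7 H₂O(l) → 2 Au(s) + Cr₂O₇²⁻(aq) + 14 H⁺(aq)
Q = [Cr₂O₇²⁻]·[H⁺]^14 / ([Au³⁺]^2·[Cr³⁺]^2); log Q = -12.542.
E = E° − (0.0592/n) log Q = +0.10 − (0.0592/6)(-12.542) = +0.224 V.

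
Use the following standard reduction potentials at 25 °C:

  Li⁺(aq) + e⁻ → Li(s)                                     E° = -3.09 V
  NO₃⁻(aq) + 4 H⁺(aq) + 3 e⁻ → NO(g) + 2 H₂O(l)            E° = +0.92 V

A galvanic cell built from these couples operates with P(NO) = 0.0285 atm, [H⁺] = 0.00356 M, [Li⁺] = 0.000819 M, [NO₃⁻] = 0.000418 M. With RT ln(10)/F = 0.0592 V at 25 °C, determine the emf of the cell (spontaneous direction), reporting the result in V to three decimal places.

NO₃⁻/NO is the cathode (higher E°), Li⁺/Li the anode: E°cell = +0.92 − (-3.09) = +4.01 V, n = 3.
Overall: NO₃⁻(aq) + 4 H⁺(aq) + 3 Li(s) → NO(g) + 2 H₂O(l) + 3 Li⁺(aq)
Q = P(NO)·[Li⁺]^3 / ([NO₃⁻]·[H⁺]^4); log Q = 2.368.
E = E° − (0.0592/n) log Q = +4.01 − (0.0592/3)(2.368) = +3.963 V.

+3.963 V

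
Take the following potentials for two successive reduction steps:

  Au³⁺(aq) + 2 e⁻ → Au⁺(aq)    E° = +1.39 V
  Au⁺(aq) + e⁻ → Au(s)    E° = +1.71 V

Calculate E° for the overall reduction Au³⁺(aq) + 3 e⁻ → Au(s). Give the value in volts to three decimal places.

+1.497 V

Adding the free-energy changes (−nFE°) of the two steps gives −n₃FE°₃ = −n₁FE°₁ − n₂FE°₂.
E°₃ = (2×+1.39 + 1×+1.71) / 3 = (+4.490) / 3 = +1.497 V.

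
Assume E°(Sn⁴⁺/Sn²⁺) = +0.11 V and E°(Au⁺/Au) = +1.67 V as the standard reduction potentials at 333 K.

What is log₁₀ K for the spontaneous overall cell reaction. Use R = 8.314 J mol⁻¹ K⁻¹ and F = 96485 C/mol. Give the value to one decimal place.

47.2

Cathode: Au⁺/Au; anode: Sn⁴⁺/Sn²⁺. E°cell = (+1.67) − (+0.11) = +1.56 V, with n = 2.
ΔG° = −nFE° = −RT ln K, so ln K = nFE°/(RT) = (2)(96485)(+1.56) / ((8.314)(333)) = 108.733.
log₁₀ K = 108.733 / ln 10 = 47.2.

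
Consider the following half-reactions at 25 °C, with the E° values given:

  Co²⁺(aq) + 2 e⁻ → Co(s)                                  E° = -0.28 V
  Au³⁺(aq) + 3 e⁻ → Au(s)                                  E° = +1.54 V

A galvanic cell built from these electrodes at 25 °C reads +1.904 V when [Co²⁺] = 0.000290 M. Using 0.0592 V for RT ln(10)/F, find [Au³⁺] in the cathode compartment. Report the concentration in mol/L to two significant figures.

Au³⁺/Au is the cathode, Co²⁺/Co the anode: E°cell = +1.82 V, n = 6.
Overall reaction: 2 Au³⁺(aq) + 3 Co(s) → 2 Au(s) + 3 Co²⁺(aq); Q = [Co²⁺]^3/[Au³⁺]^2.
From E = E° − (0.0592/n) log Q: log Q = (E° − E)·n/0.0592 = (+1.82 − (+1.904))·6/0.0592 = -8.5135.
So 2·log[Au³⁺] = 3·log(0.00029) − log Q = -10.6128 − (-8.5135) = -2.0993; log[Au³⁺] = -2.0993 / 2 = -1.0496; [Au³⁺] = 10^(-1.0496) ≈ 0.089 M.

0.089 M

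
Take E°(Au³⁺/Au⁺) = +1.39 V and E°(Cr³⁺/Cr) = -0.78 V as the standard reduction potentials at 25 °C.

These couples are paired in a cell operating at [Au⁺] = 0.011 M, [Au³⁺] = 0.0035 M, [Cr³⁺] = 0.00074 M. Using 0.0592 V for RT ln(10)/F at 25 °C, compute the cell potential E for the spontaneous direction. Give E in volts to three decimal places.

+2.217 V

Au³⁺/Au⁺ is the cathode (higher E°), Cr³⁺/Cr the anode: E°cell = +1.39 − (-0.78) = +2.17 V, n = 6.
Overall: 3 Au³⁺(aq) + 2 Cr(s) → 3 Au⁺(aq) + 2 Cr³⁺(aq)
Q = [Au⁺]^3·[Cr³⁺]^2 / ([Au³⁺]^3); log Q = -4.770.
E = E° − (0.0592/n) log Q = +2.17 − (0.0592/6)(-4.770) = +2.217 V.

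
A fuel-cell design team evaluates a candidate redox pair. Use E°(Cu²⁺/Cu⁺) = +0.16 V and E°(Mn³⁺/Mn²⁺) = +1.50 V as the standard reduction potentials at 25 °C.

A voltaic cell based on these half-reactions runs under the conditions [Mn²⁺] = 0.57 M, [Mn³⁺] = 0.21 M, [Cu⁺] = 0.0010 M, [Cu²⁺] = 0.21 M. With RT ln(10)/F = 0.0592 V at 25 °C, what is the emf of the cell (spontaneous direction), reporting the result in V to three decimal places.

Mn³⁺/Mn²⁺ is the cathode (higher E°), Cu²⁺/Cu⁺ the anode: E°cell = +1.50 − (+0.16) = +1.34 V, n = 1.
Overall: Mn³⁺(aq) + Cu⁺(aq) → Mn²⁺(aq) + Cu²⁺(aq)
Q = [Mn²⁺]·[Cu²⁺] / ([Mn³⁺]·[Cu⁺]); log Q = 2.756.
E = E° − (0.0592/n) log Q = +1.34 − (0.0592/1)(2.756) = +1.177 V.

+1.177 V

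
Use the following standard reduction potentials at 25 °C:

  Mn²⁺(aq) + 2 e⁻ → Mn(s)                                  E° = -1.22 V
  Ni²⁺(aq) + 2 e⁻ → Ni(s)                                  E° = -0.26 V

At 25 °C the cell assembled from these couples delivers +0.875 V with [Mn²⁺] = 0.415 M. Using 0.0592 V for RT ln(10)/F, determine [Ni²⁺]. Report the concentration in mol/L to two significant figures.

0.00056 M

Ni²⁺/Ni is the cathode, Mn²⁺/Mn the anode: E°cell = +0.96 V, n = 2.
Overall reaction: Ni²⁺(aq) + Mn(s) → Ni(s) + Mn²⁺(aq); Q = [Mn²⁺]^1/[Ni²⁺]^1.
From E = E° − (0.0592/n) log Q: log Q = (E° − E)·n/0.0592 = (+0.96 − (+0.875))·2/0.0592 = 2.8716.
So 1·log[Ni²⁺] = 1·log(0.415) − log Q = -0.3820 − (2.8716) = -3.2536; [Ni²⁺] = 10^(-3.2536) ≈ 0.00056 M.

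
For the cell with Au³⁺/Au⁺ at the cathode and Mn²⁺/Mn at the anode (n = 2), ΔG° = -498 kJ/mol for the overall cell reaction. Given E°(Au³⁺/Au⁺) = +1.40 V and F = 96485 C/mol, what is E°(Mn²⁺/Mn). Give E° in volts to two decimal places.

-1.18 V

E°cell = −ΔG°/(nF) = −(-498×10³)/((2)(96485)) = +2.581 V.
Since Au³⁺/Au⁺ is the cathode and Mn²⁺/Mn the anode, E°cell = E°(Au³⁺/Au⁺) − E°(Mn²⁺/Mn).
So E°(Mn²⁺/Mn) = E°(Au³⁺/Au⁺) − E°cell = (+1.40) − (+2.581) = -1.18 V.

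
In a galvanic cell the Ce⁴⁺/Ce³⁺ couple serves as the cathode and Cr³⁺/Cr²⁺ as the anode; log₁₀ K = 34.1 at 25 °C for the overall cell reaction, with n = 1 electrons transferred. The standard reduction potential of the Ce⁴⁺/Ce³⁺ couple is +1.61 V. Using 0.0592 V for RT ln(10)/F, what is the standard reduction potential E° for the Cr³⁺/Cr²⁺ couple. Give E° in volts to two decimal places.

E°cell = (0.0592/n)·log K = (0.0592/1)(34.1) = +2.019 V.
Since Ce⁴⁺/Ce³⁺ is the cathode and Cr³⁺/Cr²⁺ the anode, E°cell = E°(Ce⁴⁺/Ce³⁺) − E°(Cr³⁺/Cr²⁺).
So E°(Cr³⁺/Cr²⁺) = E°(Ce⁴⁺/Ce³⁺) − E°cell = (+1.61) − (+2.019) = -0.41 V.

-0.41 V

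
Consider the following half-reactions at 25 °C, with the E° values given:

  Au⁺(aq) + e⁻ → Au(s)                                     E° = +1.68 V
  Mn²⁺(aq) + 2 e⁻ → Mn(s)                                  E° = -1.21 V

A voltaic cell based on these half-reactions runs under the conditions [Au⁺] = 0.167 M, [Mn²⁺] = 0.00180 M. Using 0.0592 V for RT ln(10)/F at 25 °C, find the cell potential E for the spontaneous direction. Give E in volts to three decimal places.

Au⁺/Au is the cathode (higher E°), Mn²⁺/Mn the anode: E°cell = +1.68 − (-1.21) = +2.89 V, n = 2.
Overall: 2 Au⁺(aq) + Mn(s) → 2 Au(s) + Mn²⁺(aq)
Q = [Mn²⁺] / ([Au⁺]^2); log Q = -1.190.
E = E° − (0.0592/n) log Q = +2.89 − (0.0592/2)(-1.190) = +2.925 V.

+2.925 V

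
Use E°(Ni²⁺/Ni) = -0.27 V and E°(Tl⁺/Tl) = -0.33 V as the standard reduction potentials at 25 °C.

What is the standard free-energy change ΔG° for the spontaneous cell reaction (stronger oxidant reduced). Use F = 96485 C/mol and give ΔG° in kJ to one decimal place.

Ni²⁺/Ni (E° = -0.27 V) is the cathode; Tl⁺/Tl (E° = -0.33 V) is the anode, so E°cell = +0.06 V.
Balancing electrons gives n = 2 (lcm of 2 and 1).
ΔG° = −nFE° = −(2)(96485)(+0.06) = -11,578 J = -11.6 kJ.

-11.6 kJ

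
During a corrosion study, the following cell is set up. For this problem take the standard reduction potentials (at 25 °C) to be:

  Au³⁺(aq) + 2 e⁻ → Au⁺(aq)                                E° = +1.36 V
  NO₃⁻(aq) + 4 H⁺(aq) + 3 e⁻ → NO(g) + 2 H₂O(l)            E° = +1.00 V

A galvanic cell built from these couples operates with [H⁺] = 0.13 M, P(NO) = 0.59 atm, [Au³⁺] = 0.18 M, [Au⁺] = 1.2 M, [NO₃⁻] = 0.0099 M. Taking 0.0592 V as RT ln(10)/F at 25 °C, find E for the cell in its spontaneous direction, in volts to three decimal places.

+0.441 V

Au³⁺/Au⁺ is the cathode (higher E°), NO₃⁻/NO the anode: E°cell = +1.36 − (+1.00) = +0.36 V, n = 6.
Overall: 3 Au³⁺(aq) + 2 NO(g) + 4 H₂O(l) → 3 Au⁺(aq) + 2 NO₃⁻(aq) + 8 H⁺(aq)
Q = [Au⁺]^3·[NO₃⁻]^2·[H⁺]^8 / ([Au³⁺]^3·P(NO)^2); log Q = -8.167.
E = E° − (0.0592/n) log Q = +0.36 − (0.0592/6)(-8.167) = +0.441 V.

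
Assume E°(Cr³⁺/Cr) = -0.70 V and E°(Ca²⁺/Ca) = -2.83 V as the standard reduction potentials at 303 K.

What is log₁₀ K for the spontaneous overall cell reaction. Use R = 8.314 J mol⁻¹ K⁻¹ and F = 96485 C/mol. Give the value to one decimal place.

212.6

Cathode: Cr³⁺/Cr; anode: Ca²⁺/Ca. E°cell = (-0.70) − (-2.83) = +2.13 V, with n = 6.
ΔG° = −nFE° = −RT ln K, so ln K = nFE°/(RT) = (6)(96485)(+2.13) / ((8.314)(303)) = 489.483.
log₁₀ K = 489.483 / ln 10 = 212.6.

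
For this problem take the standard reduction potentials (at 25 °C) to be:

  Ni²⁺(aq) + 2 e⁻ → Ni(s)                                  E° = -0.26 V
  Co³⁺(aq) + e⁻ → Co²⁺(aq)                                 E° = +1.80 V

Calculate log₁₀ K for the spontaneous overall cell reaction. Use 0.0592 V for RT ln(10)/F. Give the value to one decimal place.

69.6

Cathode: Co³⁺/Co²⁺; anode: Ni²⁺/Ni. E°cell = +2.06 V, n = 2.
log K = nE°cell / 0.0592 = (2)(+2.06) / 0.0592 = 69.6.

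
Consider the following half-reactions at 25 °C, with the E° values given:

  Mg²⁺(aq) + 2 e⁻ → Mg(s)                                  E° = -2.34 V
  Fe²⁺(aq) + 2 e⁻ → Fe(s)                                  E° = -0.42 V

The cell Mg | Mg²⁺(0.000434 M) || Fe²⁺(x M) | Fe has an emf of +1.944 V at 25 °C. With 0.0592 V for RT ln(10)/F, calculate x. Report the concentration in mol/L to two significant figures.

Fe²⁺/Fe is the cathode, Mg²⁺/Mg the anode: E°cell = +1.92 V, n = 2.
Overall reaction: Fe²⁺(aq) + Mg(s) → Fe(s) + Mg²⁺(aq); Q = [Mg²⁺]^1/[Fe²⁺]^1.
From E = E° − (0.0592/n) log Q: log Q = (E° − E)·n/0.0592 = (+1.92 − (+1.944))·2/0.0592 = -0.8108.
So 1·log[Fe²⁺] = 1·log(0.000434) − log Q = -3.3625 − (-0.8108) = -2.5517; [Fe²⁺] = 10^(-2.5517) ≈ 0.0028 M.

0.0028 M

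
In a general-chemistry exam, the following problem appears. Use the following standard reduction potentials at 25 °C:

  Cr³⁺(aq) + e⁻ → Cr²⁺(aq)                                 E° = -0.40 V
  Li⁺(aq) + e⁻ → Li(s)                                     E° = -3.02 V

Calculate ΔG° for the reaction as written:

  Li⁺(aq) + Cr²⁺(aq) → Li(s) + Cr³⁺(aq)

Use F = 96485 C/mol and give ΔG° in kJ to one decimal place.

As written, Li⁺/Li is reduced (cathode) and Cr³⁺/Cr²⁺ is oxidised (anode), so E°cell = (-3.02) − (-0.40) = -2.62 V.
Balancing electrons gives n = 1.
ΔG° = −nFE° = −(1)(96485)(-2.62) = 252,791 J = +252.8 kJ.

+252.8 kJ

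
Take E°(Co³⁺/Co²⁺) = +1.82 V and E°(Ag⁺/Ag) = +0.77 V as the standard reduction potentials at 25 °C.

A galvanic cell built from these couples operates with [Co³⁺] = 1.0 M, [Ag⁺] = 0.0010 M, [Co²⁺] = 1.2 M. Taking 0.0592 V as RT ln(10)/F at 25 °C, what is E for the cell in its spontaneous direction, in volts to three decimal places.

Co³⁺/Co²⁺ is the cathode (higher E°), Ag⁺/Ag the anode: E°cell = +1.82 − (+0.77) = +1.05 V, n = 1.
Overall: Co³⁺(aq) + Ag(s) → Co²⁺(aq) + Ag⁺(aq)
Q = [Co²⁺]·[Ag⁺] / ([Co³⁺]); log Q = -2.921.
E = E° − (0.0592/n) log Q = +1.05 − (0.0592/1)(-2.921) = +1.223 V.

+1.223 V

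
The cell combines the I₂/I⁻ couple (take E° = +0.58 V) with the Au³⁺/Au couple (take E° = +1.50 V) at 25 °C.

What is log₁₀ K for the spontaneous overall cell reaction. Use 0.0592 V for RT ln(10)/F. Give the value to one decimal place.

93.2

Cathode: Au³⁺/Au; anode: I₂/I⁻. E°cell = +0.92 V, n = 6.
log K = nE°cell / 0.0592 = (6)(+0.92) / 0.0592 = 93.2.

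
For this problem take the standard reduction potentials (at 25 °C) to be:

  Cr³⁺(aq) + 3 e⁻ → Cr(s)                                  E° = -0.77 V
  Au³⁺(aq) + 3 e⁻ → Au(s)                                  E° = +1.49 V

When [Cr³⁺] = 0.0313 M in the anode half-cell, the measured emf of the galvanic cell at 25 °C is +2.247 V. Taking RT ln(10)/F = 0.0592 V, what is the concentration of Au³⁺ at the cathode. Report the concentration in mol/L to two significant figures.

Au³⁺/Au is the cathode, Cr³⁺/Cr the anode: E°cell = +2.26 V, n = 3.
Overall reaction: Au³⁺(aq) + Cr(s) → Au(s) + Cr³⁺(aq); Q = [Cr³⁺]^1/[Au³⁺]^1.
From E = E° − (0.0592/n) log Q: log Q = (E° − E)·n/0.0592 = (+2.26 − (+2.247))·3/0.0592 = 0.6588.
So 1·log[Au³⁺] = 1·log(0.0313) − log Q = -1.5045 − (0.6588) = -2.1633; [Au³⁺] = 10^(-2.1633) ≈ 0.0069 M.

0.0069 M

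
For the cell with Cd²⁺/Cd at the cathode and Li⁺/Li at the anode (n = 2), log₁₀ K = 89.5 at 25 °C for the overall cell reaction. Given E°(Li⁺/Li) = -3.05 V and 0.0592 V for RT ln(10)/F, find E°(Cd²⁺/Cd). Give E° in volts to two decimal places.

E°cell = (0.0592/n)·log K = (0.0592/2)(89.5) = +2.649 V.
Since Cd²⁺/Cd is the cathode and Li⁺/Li the anode, E°cell = E°(Cd²⁺/Cd) − E°(Li⁺/Li).
So E°(Cd²⁺/Cd) = E°cell + E°(Li⁺/Li) = +2.649 + (-3.05) = -0.40 V.

-0.40 V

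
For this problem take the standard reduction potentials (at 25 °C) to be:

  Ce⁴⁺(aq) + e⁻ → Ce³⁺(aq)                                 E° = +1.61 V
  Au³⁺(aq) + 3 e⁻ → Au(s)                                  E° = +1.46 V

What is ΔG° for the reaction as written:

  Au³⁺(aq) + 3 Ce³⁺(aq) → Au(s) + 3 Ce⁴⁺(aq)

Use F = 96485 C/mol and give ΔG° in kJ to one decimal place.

+43.4 kJ

As written, Au³⁺/Au is reduced (cathode) and Ce⁴⁺/Ce³⁺ is oxidised (anode), so E°cell = (+1.46) − (+1.61) = -0.15 V.
Balancing electrons gives n = 3.
ΔG° = −nFE° = −(3)(96485)(-0.15) = 43,418 J = +43.4 kJ.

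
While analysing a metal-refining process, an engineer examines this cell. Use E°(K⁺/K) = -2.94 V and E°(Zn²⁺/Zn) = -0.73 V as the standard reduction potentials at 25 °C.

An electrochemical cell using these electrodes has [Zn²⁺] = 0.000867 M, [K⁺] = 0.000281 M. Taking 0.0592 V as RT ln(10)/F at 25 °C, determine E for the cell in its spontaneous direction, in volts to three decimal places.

+2.330 V

Zn²⁺/Zn is the cathode (higher E°), K⁺/K the anode: E°cell = -0.73 − (-2.94) = +2.21 V, n = 2.
Overall: Zn²⁺(aq) + 2 K(s) → Zn(s) + 2 K⁺(aq)
Q = [K⁺]^2 / ([Zn²⁺]); log Q = -4.041.
E = E° − (0.0592/n) log Q = +2.21 − (0.0592/2)(-4.041) = +2.330 V.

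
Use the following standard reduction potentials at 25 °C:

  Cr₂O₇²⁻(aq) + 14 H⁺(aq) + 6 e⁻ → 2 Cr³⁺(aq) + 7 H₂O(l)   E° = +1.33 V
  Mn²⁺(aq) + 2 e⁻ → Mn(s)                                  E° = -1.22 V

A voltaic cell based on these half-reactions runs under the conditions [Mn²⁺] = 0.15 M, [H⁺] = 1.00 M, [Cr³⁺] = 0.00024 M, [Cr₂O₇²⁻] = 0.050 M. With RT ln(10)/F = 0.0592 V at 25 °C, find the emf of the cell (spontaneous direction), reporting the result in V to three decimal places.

+2.633 V

Cr₂O₇²⁻/Cr³⁺ is the cathode (higher E°), Mn²⁺/Mn the anode: E°cell = +1.33 − (-1.22) = +2.55 V, n = 6.
Overall: Cr₂O₇²⁻(aq) + 14 H⁺(aq) + 3 Mn(s) → 2 Cr³⁺(aq) + 7 H₂O(l) + 3 Mn²⁺(aq)
Q = [Cr³⁺]^2·[Mn²⁺]^3 / ([Cr₂O₇²⁻]·[H⁺]^14); log Q = -8.410.
E = E° − (0.0592/n) log Q = +2.55 − (0.0592/6)(-8.410) = +2.633 V.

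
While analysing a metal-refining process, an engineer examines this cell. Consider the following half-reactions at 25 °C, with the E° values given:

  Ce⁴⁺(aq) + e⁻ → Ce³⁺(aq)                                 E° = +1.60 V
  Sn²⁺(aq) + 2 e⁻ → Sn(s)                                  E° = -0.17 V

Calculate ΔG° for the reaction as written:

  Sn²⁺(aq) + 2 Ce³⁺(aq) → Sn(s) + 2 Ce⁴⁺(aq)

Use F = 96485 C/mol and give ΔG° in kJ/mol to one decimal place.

+341.6 kJ/mol

As written, Sn²⁺/Sn is reduced (cathode) and Ce⁴⁺/Ce³⁺ is oxidised (anode), so E°cell = (-0.17) − (+1.60) = -1.77 V.
Balancing electrons gives n = 2.
ΔG° = −nFE° = −(2)(96485)(-1.77) = 341,557 J = +341.6 kJ/mol.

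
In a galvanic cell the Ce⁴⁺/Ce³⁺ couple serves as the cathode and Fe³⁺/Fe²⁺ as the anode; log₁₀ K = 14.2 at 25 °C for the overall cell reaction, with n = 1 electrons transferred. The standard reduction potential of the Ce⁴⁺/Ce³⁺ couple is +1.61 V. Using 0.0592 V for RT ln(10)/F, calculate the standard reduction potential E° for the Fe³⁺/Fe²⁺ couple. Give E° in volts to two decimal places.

+0.77 V

E°cell = (0.0592/n)·log K = (0.0592/1)(14.2) = +0.841 V.
Since Ce⁴⁺/Ce³⁺ is the cathode and Fe³⁺/Fe²⁺ the anode, E°cell = E°(Ce⁴⁺/Ce³⁺) − E°(Fe³⁺/Fe²⁺).
So E°(Fe³⁺/Fe²⁺) = E°(Ce⁴⁺/Ce³⁺) − E°cell = (+1.61) − (+0.841) = +0.77 V.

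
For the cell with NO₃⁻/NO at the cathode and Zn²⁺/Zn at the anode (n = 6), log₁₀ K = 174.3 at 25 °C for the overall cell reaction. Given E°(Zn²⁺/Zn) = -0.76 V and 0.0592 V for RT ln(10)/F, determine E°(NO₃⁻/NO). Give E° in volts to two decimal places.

E°cell = (0.0592/n)·log K = (0.0592/6)(174.3) = +1.720 V.
Since NO₃⁻/NO is the cathode and Zn²⁺/Zn the anode, E°cell = E°(NO₃⁻/NO) − E°(Zn²⁺/Zn).
So E°(NO₃⁻/NO) = E°cell + E°(Zn²⁺/Zn) = +1.720 + (-0.76) = +0.96 V.

+0.96 V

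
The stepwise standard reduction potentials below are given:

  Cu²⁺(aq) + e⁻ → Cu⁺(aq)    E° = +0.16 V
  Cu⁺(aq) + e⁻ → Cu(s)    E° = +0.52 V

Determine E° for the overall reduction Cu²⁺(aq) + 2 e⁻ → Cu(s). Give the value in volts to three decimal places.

Standard free energies of sequential steps add: ΔG°₃ = ΔG°₁ + ΔG°₂, so n₃E°₃ = n₁E°₁ + n₂E°₂.
E°₃ = (1×+0.16 + 1×+0.52) / 2 = (+0.680) / 2 = +0.340 V.

+0.340 V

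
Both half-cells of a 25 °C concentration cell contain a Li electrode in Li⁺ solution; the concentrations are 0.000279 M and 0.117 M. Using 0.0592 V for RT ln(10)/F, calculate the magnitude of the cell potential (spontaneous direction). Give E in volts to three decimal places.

+0.155 V

For a concentration cell E°cell = 0. The 0.117 M side is the cathode (reduction is favoured where [Li⁺] is higher).
With n = 1, E = −(0.0592/1) log([Li⁺]ₐₙ/[Li⁺]꜀ₐₜ) = −(0.0592/1) log(0.000279/0.117) = −(0.0592/1)(-2.623) = +0.155 V.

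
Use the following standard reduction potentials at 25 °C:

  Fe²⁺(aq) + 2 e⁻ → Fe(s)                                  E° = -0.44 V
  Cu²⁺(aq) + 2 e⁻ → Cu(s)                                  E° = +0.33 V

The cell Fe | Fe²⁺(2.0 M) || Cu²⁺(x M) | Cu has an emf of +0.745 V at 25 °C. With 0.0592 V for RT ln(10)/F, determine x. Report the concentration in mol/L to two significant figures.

Cu²⁺/Cu is the cathode, Fe²⁺/Fe the anode: E°cell = +0.77 V, n = 2.
Overall reaction: Cu²⁺(aq) + Fe(s) → Cu(s) + Fe²⁺(aq); Q = [Fe²⁺]^1/[Cu²⁺]^1.
From E = E° − (0.0592/n) log Q: log Q = (E° − E)·n/0.0592 = (+0.77 − (+0.745))·2/0.0592 = 0.8446.
So 1·log[Cu²⁺] = 1·log(2) − log Q = 0.3010 − (0.8446) = -0.5436; [Cu²⁺] = 10^(-0.5436) ≈ 0.29 M.

0.29 M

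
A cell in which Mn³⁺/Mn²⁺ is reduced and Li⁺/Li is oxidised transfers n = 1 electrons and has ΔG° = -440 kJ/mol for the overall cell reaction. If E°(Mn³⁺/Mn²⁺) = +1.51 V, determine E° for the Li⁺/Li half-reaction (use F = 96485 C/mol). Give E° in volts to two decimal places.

E°cell = −ΔG°/(nF) = −(-440×10³)/((1)(96485)) = +4.560 V.
Since Mn³⁺/Mn²⁺ is the cathode and Li⁺/Li the anode, E°cell = E°(Mn³⁺/Mn²⁺) − E°(Li⁺/Li).
So E°(Li⁺/Li) = E°(Mn³⁺/Mn²⁺) − E°cell = (+1.51) − (+4.560) = -3.05 V.

-3.05 V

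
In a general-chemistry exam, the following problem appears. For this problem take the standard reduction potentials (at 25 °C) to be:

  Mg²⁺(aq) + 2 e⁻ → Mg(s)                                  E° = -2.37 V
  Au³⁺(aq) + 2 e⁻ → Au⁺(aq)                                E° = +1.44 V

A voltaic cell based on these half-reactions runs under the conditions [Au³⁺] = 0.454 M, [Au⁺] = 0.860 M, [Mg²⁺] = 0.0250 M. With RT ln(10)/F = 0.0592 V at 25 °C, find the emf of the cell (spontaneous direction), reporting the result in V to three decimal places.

Au³⁺/Au⁺ is the cathode (higher E°), Mg²⁺/Mg the anode: E°cell = +1.44 − (-2.37) = +3.81 V, n = 2.
Overall: Au³⁺(aq) + Mg(s) → Au⁺(aq) + Mg²⁺(aq)
Q = [Au⁺]·[Mg²⁺] / ([Au³⁺]); log Q = -1.325.
E = E° − (0.0592/n) log Q = +3.81 − (0.0592/2)(-1.325) = +3.849 V.

+3.849 V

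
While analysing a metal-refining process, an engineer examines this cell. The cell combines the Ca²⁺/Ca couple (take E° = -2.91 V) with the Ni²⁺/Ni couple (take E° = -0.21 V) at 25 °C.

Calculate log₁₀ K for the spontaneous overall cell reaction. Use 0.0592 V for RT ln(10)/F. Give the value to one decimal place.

91.2

Cathode: Ni²⁺/Ni; anode: Ca²⁺/Ca. E°cell = +2.70 V, n = 2.
log K = nE°cell / 0.0592 = (2)(+2.70) / 0.0592 = 91.2.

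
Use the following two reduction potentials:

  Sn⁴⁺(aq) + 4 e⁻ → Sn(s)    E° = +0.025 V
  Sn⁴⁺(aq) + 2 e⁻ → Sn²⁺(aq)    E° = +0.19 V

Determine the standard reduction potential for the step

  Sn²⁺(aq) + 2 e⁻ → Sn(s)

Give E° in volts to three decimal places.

-0.140 V

Sequential free energies add, so n₃E°₃ = n₁E°₁ + n₂E°₂.
With n₃ = 4, and the known step contributing 2×(+0.19) V, the unknown satisfies 2·E° = 4×(+0.025) − 2×(+0.19) = -0.280.
E° = -0.280 / 2 = -0.140 V.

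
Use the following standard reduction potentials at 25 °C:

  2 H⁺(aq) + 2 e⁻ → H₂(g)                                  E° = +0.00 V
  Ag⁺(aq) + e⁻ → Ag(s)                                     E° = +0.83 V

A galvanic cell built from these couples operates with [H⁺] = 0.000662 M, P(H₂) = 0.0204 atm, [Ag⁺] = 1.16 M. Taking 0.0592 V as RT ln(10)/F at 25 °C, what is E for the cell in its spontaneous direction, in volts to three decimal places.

+0.972 V

Ag⁺/Ag is the cathode (higher E°), H⁺/H₂ the anode: E°cell = +0.83 − (+0.00) = +0.83 V, n = 2.
Overall: 2 Ag⁺(aq) + H₂(g) → 2 Ag(s) + 2 H⁺(aq)
Q = [H⁺]^2 / ([Ag⁺]^2·P(H₂)); log Q = -4.797.
E = E° − (0.0592/n) log Q = +0.83 − (0.0592/2)(-4.797) = +0.972 V.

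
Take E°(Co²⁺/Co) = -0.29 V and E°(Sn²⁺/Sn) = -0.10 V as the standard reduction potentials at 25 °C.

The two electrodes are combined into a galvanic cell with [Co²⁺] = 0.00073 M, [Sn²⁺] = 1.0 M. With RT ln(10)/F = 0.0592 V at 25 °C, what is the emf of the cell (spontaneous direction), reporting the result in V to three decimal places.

+0.283 V

Sn²⁺/Sn is the cathode (higher E°), Co²⁺/Co the anode: E°cell = -0.10 − (-0.29) = +0.19 V, n = 2.
Overall: Sn²⁺(aq) + Co(s) → Sn(s) + Co²⁺(aq)
Q = [Co²⁺] / ([Sn²⁺]); log Q = -3.137.
E = E° − (0.0592/n) log Q = +0.19 − (0.0592/2)(-3.137) = +0.283 V.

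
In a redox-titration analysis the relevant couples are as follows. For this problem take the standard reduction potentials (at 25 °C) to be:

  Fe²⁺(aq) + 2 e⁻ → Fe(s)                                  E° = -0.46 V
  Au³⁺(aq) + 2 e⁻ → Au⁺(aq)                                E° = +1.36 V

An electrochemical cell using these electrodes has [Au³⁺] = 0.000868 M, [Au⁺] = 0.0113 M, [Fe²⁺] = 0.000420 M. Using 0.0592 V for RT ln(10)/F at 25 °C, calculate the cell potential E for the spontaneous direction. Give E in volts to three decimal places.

+1.887 V

Au³⁺/Au⁺ is the cathode (higher E°), Fe²⁺/Fe the anode: E°cell = +1.36 − (-0.46) = +1.82 V, n = 2.
Overall: Au³⁺(aq) + Fe(s) → Au⁺(aq) + Fe²⁺(aq)
Q = [Au⁺]·[Fe²⁺] / ([Au³⁺]); log Q = -2.262.
E = E° − (0.0592/n) log Q = +1.82 − (0.0592/2)(-2.262) = +1.887 V.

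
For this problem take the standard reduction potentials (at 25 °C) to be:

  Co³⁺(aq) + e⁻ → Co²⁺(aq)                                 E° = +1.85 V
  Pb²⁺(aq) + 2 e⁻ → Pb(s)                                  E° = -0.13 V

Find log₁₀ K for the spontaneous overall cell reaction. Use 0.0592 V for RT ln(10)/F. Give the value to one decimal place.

66.9

Cathode: Co³⁺/Co²⁺; anode: Pb²⁺/Pb. E°cell = +1.98 V, n = 2.
log K = nE°cell / 0.0592 = (2)(+1.98) / 0.0592 = 66.9.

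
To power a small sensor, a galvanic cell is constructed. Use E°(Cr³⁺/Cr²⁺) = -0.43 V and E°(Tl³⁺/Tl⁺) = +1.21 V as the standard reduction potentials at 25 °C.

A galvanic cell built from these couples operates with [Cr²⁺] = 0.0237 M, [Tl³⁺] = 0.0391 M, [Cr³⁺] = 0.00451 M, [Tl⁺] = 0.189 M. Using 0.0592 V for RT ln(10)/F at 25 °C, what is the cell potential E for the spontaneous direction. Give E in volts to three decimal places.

+1.662 V

Tl³⁺/Tl⁺ is the cathode (higher E°), Cr³⁺/Cr²⁺ the anode: E°cell = +1.21 − (-0.43) = +1.64 V, n = 2.
Overall: Tl³⁺(aq) + 2 Cr²⁺(aq) → Tl⁺(aq) + 2 Cr³⁺(aq)
Q = [Tl⁺]·[Cr³⁺]^2 / ([Tl³⁺]·[Cr²⁺]^2); log Q = -0.757.
E = E° − (0.0592/n) log Q = +1.64 − (0.0592/2)(-0.757) = +1.662 V.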